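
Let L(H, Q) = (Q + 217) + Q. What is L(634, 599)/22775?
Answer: 283/4555 ≈ 0.062129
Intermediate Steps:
L(H, Q) = 217 + 2*Q (L(H, Q) = (217 + Q) + Q = 217 + 2*Q)
L(634, 599)/22775 = (217 + 2*599)/22775 = (217 + 1198)*(1/22775) = 1415*(1/22775) = 283/4555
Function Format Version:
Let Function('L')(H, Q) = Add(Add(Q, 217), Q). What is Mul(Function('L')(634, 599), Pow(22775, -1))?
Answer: Rational(283, 4555) ≈ 0.062129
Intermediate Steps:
Function('L')(H, Q) = Add(217, Mul(2, Q)) (Function('L')(H, Q) = Add(Add(217, Q), Q) = Add(217, Mul(2, Q)))
Mul(Function('L')(634, 599), Pow(22775, -1)) = Mul(Add(217, Mul(2, 599)), Pow(22775, -1)) = Mul(Add(217, 1198), Rational(1, 22775)) = Mul(1415, Rational(1, 22775)) = Rational(283, 4555)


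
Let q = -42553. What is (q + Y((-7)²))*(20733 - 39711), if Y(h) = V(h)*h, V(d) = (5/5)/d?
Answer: 807551856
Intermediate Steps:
V(d) = 1/d (V(d) = (5*(⅕))/d = 1/d)
Y(h) = 1 (Y(h) = h/h = 1)
(q + Y((-7)²))*(20733 - 39711) = (-42553 + 1)*(20733 - 39711) = -42552*(-18978) = 807551856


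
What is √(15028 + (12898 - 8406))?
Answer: 8*√305 ≈ 139.71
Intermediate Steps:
√(15028 + (12898 - 8406)) = √(15028 + 4492) = √19520 = 8*√305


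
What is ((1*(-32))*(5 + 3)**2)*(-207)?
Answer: 423936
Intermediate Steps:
((1*(-32))*(5 + 3)**2)*(-207) = -32*8**2*(-207) = -32*64*(-207) = -2048*(-207) = 423936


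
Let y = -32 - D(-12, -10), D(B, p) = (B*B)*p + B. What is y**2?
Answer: 2016400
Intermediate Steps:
D(B, p) = B + p*B**2 (D(B, p) = B**2*p + B = p*B**2 + B = B + p*B**2)
y = 1420 (y = -32 - (-12)*(1 - 12*(-10)) = -32 - (-12)*(1 + 120) = -32 - (-12)*121 = -32 - 1*(-1452) = -32 + 1452 = 1420)
y**2 = 1420**2 = 2016400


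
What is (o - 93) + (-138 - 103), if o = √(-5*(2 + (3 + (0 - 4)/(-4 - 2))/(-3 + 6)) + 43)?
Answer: -334 + 11*√2/3 ≈ -328.81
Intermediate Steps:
o = 11*√2/3 (o = √(-5*(2 + (3 - 4/(-6))/3) + 43) = √(-5*(2 + (3 - 4*(-⅙))*(⅓)) + 43) = √(-5*(2 + (3 + ⅔)*(⅓)) + 43) = √(-5*(2 + (11/3)*(⅓)) + 43) = √(-5*(2 + 11/9) + 43) = √(-5*29/9 + 43) = √(-145/9 + 43) = √(242/9) = 11*√2/3 ≈ 5.1854)
(o - 93) + (-138 - 103) = (11*√2/3 - 93) + (-138 - 103) = (-93 + 11*√2/3) - 241 = -334 + 11*√2/3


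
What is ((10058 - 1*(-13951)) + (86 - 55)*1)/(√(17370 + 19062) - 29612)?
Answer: -2022365/2491006 - 9015*√253/27401066 ≈ -0.81710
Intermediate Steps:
((10058 - 1*(-13951)) + (86 - 55)*1)/(√(17370 + 19062) - 29612) = ((10058 + 13951) + 31*1)/(√36432 - 29612) = (24009 + 31)/(12*√253 - 29612) = 24040/(-29612 + 12*√253)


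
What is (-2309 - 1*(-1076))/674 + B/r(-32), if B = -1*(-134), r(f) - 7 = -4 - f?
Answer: 47161/23590 ≈ 1.9992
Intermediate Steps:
r(f) = 3 - f (r(f) = 7 + (-4 - f) = 3 - f)
B = 134
(-2309 - 1*(-1076))/674 + B/r(-32) = (-2309 - 1*(-1076))/674 + 134/(3 - 1*(-32)) = (-2309 + 1076)*(1/674) + 134/(3 + 32) = -1233*1/674 + 134/35 = -1233/674 + 134*(1/35) = -1233/674 + 134/35 = 47161/23590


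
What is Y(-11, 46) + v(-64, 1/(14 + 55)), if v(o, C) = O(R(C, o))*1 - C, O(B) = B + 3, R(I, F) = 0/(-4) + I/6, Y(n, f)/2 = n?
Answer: -7871/414 ≈ -19.012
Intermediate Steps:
Y(n, f) = 2*n
R(I, F) = I/6 (R(I, F) = 0*(-¼) + I*(⅙) = 0 + I/6 = I/6)
O(B) = 3 + B
v(o, C) = 3 - 5*C/6 (v(o, C) = (3 + C/6)*1 - C = (3 + C/6) - C = 3 - 5*C/6)
Y(-11, 46) + v(-64, 1/(14 + 55)) = 2*(-11) + (3 - 5/(6*(14 + 55))) = -22 + (3 - ⅚/69) = -22 + (3 - ⅚*1/69) = -22 + (3 - 5/414) = -22 + 1237/414 = -7871/414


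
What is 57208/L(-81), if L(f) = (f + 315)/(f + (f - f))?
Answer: -257436/13 ≈ -19803.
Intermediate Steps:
L(f) = (315 + f)/f (L(f) = (315 + f)/(f + 0) = (315 + f)/f)
57208/L(-81) = 57208/(((315 - 81)/(-81))) = 57208/((-1/81*234)) = 57208/(-26/9) = 57208*(-9/26) = -257436/13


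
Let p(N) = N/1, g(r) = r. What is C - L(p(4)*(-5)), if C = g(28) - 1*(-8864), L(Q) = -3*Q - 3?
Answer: 8835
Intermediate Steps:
p(N) = N (p(N) = N*1 = N)
L(Q) = -3 - 3*Q
C = 8892 (C = 28 - 1*(-8864) = 28 + 8864 = 8892)
C - L(p(4)*(-5)) = 8892 - (-3 - 12*(-5)) = 8892 - (-3 - 3*(-20)) = 8892 - (-3 + 60) = 8892 - 1*57 = 8892 - 57 = 8835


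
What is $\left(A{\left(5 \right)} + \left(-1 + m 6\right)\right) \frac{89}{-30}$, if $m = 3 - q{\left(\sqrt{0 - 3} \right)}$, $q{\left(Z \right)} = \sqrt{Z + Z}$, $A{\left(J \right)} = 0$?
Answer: $- \frac{1513}{30} + \frac{89 \sqrt[4]{3} \left(1 + i\right)}{5} \approx -27.007 + 23.426 i$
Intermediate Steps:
$q{\left(Z \right)} = \sqrt{2} \sqrt{Z}$ ($q{\left(Z \right)} = \sqrt{2 Z} = \sqrt{2} \sqrt{Z}$)
$m = 3 - \sqrt{2} \sqrt[4]{3} \sqrt{i}$ ($m = 3 - \sqrt{2} \sqrt{\sqrt{0 - 3}} = 3 - \sqrt{2} \sqrt{\sqrt{-3}} = 3 - \sqrt{2} \sqrt{i \sqrt{3}} = 3 - \sqrt{2} \sqrt[4]{3} \sqrt{i} \approx 1.6839 - 1.3161 i$)
$\left(A{\left(5 \right)} + \left(-1 + m 6\right)\right) \frac{89}{-30} = \left(0 - \left(1 - \left(3 - \sqrt[4]{3} \left(1 + i\right)\right) 6\right)\right) \frac{89}{-30} = \left(0 + \left(-1 + \left(18 - 6 \sqrt[4]{3} \left(1 + i\right)\right)\right)\right) 89 \left(- \frac{1}{30}\right) = \left(0 + \left(17 - 6 \sqrt[4]{3} \left(1 + i\right)\right)\right) \left(- \frac{89}{30}\right) = \left(17 - 6 \sqrt[4]{3} \left(1 + i\right)\right) \left(- \frac{89}{30}\right) = - \frac{1513}{30} + \frac{89 \sqrt[4]{3} \left(1 + i\right)}{5}$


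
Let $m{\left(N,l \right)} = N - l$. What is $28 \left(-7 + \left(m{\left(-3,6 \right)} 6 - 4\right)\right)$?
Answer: $-1820$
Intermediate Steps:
$28 \left(-7 + \left(m{\left(-3,6 \right)} 6 - 4\right)\right) = 28 \left(-7 + \left(\left(-3 - 6\right) 6 - 4\right)\right) = 28 \left(-7 - 58\right) = 28 \left(-65\right) = -1820$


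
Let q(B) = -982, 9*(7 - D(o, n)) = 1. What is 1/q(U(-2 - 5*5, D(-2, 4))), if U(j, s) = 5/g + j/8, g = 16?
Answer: -1/982 ≈ -0.0010183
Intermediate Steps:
D(o, n) = 62/9 (D(o, n) = 7 - ⅑*1 = 7 - ⅑ = 62/9)
U(j, s) = 5/16 + j/8
1/q(U(-2 - 5*5, D(-2, 4))) = 1/(-982) = -1/982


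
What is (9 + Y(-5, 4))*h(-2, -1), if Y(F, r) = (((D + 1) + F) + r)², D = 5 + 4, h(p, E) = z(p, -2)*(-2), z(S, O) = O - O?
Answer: 0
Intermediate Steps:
z(S, O) = 0
h(p, E) = 0 (h(p, E) = 0*(-2) = 0)
D = 9
Y(F, r) = (10 + F + r)² (Y(F, r) = (((9 + 1) + F) + r)² = ((10 + F) + r)² = (10 + F + r)²)
(9 + Y(-5, 4))*h(-2, -1) = (9 + (10 - 5 + 4)²)*0 = (9 + 9²)*0 = (9 + 81)*0 = 90*0 = 0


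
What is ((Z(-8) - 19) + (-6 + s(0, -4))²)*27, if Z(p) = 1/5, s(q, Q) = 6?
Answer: -2538/5 ≈ -507.60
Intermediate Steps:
Z(p) = ⅕
((Z(-8) - 19) + (-6 + s(0, -4))²)*27 = ((⅕ - 19) + (-6 + 6)²)*27 = (-94/5 + 0²)*27 = (-94/5 + 0)*27 = -94/5*27 = -2538/5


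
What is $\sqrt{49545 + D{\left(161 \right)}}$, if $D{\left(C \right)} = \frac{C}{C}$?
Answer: $\sqrt{49546} \approx 222.59$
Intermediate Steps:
$D{\left(C \right)} = 1$
$\sqrt{49545 + D{\left(161 \right)}} = \sqrt{49545 + 1} = \sqrt{49546}$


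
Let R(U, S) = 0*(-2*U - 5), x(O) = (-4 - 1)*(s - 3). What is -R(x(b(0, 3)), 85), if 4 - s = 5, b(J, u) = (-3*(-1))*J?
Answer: 0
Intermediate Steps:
b(J, u) = 3*J
s = -1 (s = 4 - 1*5 = 4 - 5 = -1)
x(O) = 20 (x(O) = (-4 - 1)*(-1 - 3) = -5*(-4) = 20)
R(U, S) = 0 (R(U, S) = 0*(-5 - 2*U) = 0)
-R(x(b(0, 3)), 85) = -1*0 = 0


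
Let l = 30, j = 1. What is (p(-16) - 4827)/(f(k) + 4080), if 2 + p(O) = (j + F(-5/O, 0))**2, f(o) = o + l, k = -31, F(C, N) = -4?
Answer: -4820/4079 ≈ -1.1817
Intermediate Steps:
f(o) = 30 + o (f(o) = o + 30 = 30 + o)
p(O) = 7 (p(O) = -2 + (1 - 4)**2 = -2 + (-3)**2 = -2 + 9 = 7)
(p(-16) - 4827)/(f(k) + 4080) = (7 - 4827)/((30 - 31) + 4080) = -4820/(-1 + 4080) = -4820/4079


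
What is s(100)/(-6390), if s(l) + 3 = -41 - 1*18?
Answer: 31/3195 ≈ 0.0097027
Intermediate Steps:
s(l) = -62 (s(l) = -3 + (-41 - 1*18) = -3 + (-41 - 18) = -3 - 59 = -62)
s(100)/(-6390) = -62/(-6390) = -62*(-1/6390) = 31/3195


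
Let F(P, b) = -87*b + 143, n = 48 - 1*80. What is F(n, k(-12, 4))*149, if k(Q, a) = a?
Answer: -30545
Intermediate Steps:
n = -32 (n = 48 - 80 = -32)
F(P, b) = 143 - 87*b
F(n, k(-12, 4))*149 = (143 - 87*4)*149 = (143 - 348)*149 = -205*149 = -30545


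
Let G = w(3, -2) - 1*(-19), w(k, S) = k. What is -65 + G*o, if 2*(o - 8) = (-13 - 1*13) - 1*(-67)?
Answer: 562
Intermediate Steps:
G = 22 (G = 3 - 1*(-19) = 3 + 19 = 22)
o = 57/2 (o = 8 + ((-13 - 1*13) - 1*(-67))/2 = 8 + ((-13 - 13) + 67)/2 = 8 + (-26 + 67)/2 = 8 + (½)*41 = 8 + 41/2 = 57/2 ≈ 28.500)
-65 + G*o = -65 + 22*(57/2) = -65 + 627 = 562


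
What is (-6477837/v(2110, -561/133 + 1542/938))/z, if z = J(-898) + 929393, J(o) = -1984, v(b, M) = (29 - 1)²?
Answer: -6477837/727088656 ≈ -0.0089093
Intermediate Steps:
v(b, M) = 784 (v(b, M) = 28² = 784)
z = 927409 (z = -1984 + 929393 = 927409)
(-6477837/v(2110, -561/133 + 1542/938))/z = -6477837/784/927409 = -6477837*1/784*(1/927409) = -6477837/784*1/927409 = -6477837/727088656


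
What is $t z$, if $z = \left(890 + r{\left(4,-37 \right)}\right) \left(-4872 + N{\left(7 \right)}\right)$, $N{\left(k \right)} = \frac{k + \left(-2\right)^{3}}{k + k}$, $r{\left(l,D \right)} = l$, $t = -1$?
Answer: $\frac{30489423}{7} \approx 4.3556 \cdot 10^{6}$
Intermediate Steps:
$N{\left(k \right)} = \frac{-8 + k}{2 k}$ ($N{\left(k \right)} = \frac{k - 8}{2 k} = \left(-8 + k\right) \frac{1}{2 k} = \frac{-8 + k}{2 k}$)
$z = - \frac{30489423}{7}$ ($z = \left(890 + 4\right) \left(-4872 + \frac{-8 + 7}{2 \cdot 7}\right) = 894 \left(-4872 + \frac{1}{2} \cdot \frac{1}{7} \left(-1\right)\right) = 894 \left(-4872 - \frac{1}{14}\right) = 894 \left(- \frac{68209}{14}\right) = - \frac{30489423}{7} \approx -4.3556 \cdot 10^{6}$)
$t z = \left(-1\right) \left(- \frac{30489423}{7}\right) = \frac{30489423}{7}$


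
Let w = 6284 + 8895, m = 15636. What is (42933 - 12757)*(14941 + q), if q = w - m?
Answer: 437069184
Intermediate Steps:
w = 15179
q = -457 (q = 15179 - 1*15636 = 15179 - 15636 = -457)
(42933 - 12757)*(14941 + q) = (42933 - 12757)*(14941 - 457) = 30176*14484 = 437069184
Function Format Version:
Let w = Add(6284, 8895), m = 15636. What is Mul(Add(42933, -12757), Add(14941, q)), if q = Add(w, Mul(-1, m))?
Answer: 437069184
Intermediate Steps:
w = 15179
q = -457 (q = Add(15179, Mul(-1, 15636)) = Add(15179, -15636) = -457)
Mul(Add(42933, -12757), Add(14941, q)) = Mul(Add(42933, -12757), Add(14941, -457)) = Mul(30176, 14484) = 437069184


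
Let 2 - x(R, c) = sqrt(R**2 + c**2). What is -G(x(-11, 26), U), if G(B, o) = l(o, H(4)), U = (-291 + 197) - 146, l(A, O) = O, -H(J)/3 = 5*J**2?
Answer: 240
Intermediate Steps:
H(J) = -15*J**2
x(R, c) = 2 - sqrt(R**2 + c**2)
U = -240 (U = -94 - 146 = -240)
G(B, o) = -240 (G(B, o) = -15*4**2 = -15*16 = -240)
-G(x(-11, 26), U) = -1*(-240) = 240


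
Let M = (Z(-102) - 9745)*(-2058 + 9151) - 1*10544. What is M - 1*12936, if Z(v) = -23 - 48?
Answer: -69648368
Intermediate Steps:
Z(v) = -71
M = -69635432 (M = (-71 - 9745)*(-2058 + 9151) - 1*10544 = -9816*7093 - 10544 = -69624888 - 10544 = -69635432)
M - 1*12936 = -69635432 - 1*12936 = -69635432 - 12936 = -69648368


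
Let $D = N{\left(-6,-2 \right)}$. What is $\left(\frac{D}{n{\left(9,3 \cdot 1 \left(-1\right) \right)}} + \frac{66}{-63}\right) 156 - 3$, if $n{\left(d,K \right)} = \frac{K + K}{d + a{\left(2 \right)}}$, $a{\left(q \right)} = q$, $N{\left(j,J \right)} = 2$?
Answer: $- \frac{5169}{7} \approx -738.43$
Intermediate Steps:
$D = 2$
$n{\left(d,K \right)} = \frac{2 K}{2 + d}$ ($n{\left(d,K \right)} = \frac{K + K}{d + 2} = \frac{2 K}{2 + d}$)
$\left(\frac{D}{n{\left(9,3 \cdot 1 \left(-1\right) \right)}} + \frac{66}{-63}\right) 156 - 3 = \left(\frac{2}{2 \cdot 3 \cdot 1 \left(-1\right) \frac{1}{2 + 9}} + \frac{66}{-63}\right) 156 - 3 = \left(\frac{2}{2 \cdot 3 \left(-1\right) \frac{1}{11}} + 66 \left(- \frac{1}{63}\right)\right) 156 - 3 = \left(\frac{2}{2 \left(-3\right) \frac{1}{11}} - \frac{22}{21}\right) 156 - 3 = \left(\frac{2}{- \frac{6}{11}} - \frac{22}{21}\right) 156 - 3 = \left(2 \left(- \frac{11}{6}\right) - \frac{22}{21}\right) 156 - 3 = \left(- \frac{11}{3} - \frac{22}{21}\right) 156 - 3 = \left(- \frac{33}{7}\right) 156 - 3 = - \frac{5148}{7} - 3 = - \frac{5169}{7}$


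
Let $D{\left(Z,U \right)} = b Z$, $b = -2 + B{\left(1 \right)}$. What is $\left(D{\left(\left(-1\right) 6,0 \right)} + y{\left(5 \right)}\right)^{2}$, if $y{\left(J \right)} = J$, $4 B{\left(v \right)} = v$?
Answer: $\frac{961}{4} \approx 240.25$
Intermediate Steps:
$B{\left(v \right)} = \frac{v}{4}$
$b = - \frac{7}{4}$ ($b = -2 + \frac{1}{4} \cdot 1 = -2 + \frac{1}{4} = - \frac{7}{4} \approx -1.75$)
$D{\left(Z,U \right)} = - \frac{7 Z}{4}$
$\left(D{\left(\left(-1\right) 6,0 \right)} + y{\left(5 \right)}\right)^{2} = \left(- \frac{7 \left(\left(-1\right) 6\right)}{4} + 5\right)^{2} = \left(\left(- \frac{7}{4}\right) \left(-6\right) + 5\right)^{2} = \left(\frac{21}{2} + 5\right)^{2} = \left(\frac{31}{2}\right)^{2} = \frac{961}{4}$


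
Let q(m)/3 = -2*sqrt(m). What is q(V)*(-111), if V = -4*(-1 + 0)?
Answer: 1332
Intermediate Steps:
V = 4 (V = -4*(-1) = 4)
q(m) = -6*sqrt(m) (q(m) = 3*(-2*sqrt(m)) = -6*sqrt(m))
q(V)*(-111) = -6*sqrt(4)*(-111) = -6*2*(-111) = -12*(-111) = 1332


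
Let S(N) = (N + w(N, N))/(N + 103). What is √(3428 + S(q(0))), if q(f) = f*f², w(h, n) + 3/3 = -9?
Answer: √36366622/103 ≈ 58.548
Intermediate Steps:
w(h, n) = -10 (w(h, n) = -1 - 9 = -10)
q(f) = f³
S(N) = (-10 + N)/(103 + N) (S(N) = (N - 10)/(N + 103) = (-10 + N)/(103 + N))
√(3428 + S(q(0))) = √(3428 + (-10 + 0³)/(103 + 0³)) = √(3428 + (-10 + 0)/(103 + 0)) = √(3428 - 10/103) = √(353074/103) = √36366622/103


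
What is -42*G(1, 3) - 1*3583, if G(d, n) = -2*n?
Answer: -3331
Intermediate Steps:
-42*G(1, 3) - 1*3583 = -(-84)*3 - 1*3583 = -42*(-6) - 3583 = 252 - 3583 = -3331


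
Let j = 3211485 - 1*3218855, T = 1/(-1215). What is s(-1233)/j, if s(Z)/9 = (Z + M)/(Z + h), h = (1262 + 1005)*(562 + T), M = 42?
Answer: 2604717/2279504515552 ≈ 1.1427e-6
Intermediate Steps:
T = -1/1215 ≈ -0.00082305
h = 1547973343/1215 (h = (1262 + 1005)*(562 - 1/1215) = 2267*(682829/1215) = 1547973343/1215 ≈ 1.2741e+6)
j = -7370 (j = 3211485 - 3218855 = -7370)
s(Z) = 9*(42 + Z)/(1547973343/1215 + Z) (s(Z) = 9*((Z + 42)/(Z + 1547973343/1215)) = 9*((42 + Z)/(1547973343/1215 + Z)) = 9*(42 + Z)/(1547973343/1215 + Z))
s(-1233)/j = (10935*(42 - 1233)/(1547973343 + 1215*(-1233)))/(-7370) = (10935*(-1191)/(1547973343 - 1498095))*(-1/7370) = (10935*(-1191)/1546475248)*(-1/7370) = (10935*(1/1546475248)*(-1191))*(-1/7370) = -13023585/1546475248*(-1/7370) = 2604717/2279504515552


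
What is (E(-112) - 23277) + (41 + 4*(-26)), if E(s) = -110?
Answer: -23450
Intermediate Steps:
(E(-112) - 23277) + (41 + 4*(-26)) = (-110 - 23277) + (41 + 4*(-26)) = -23387 + (41 - 104) = -23387 - 63 = -23450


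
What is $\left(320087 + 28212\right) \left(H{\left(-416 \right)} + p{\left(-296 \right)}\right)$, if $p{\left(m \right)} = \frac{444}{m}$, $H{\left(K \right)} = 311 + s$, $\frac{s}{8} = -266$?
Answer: $- \frac{1266763463}{2} \approx -6.3338 \cdot 10^{8}$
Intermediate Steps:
$s = -2128$ ($s = 8 \left(-266\right) = -2128$)
$H{\left(K \right)} = -1817$ ($H{\left(K \right)} = 311 - 2128 = -1817$)
$\left(320087 + 28212\right) \left(H{\left(-416 \right)} + p{\left(-296 \right)}\right) = \left(320087 + 28212\right) \left(-1817 + \frac{444}{-296}\right) = 348299 \left(-1817 + 444 \left(- \frac{1}{296}\right)\right) = 348299 \left(-1817 - \frac{3}{2}\right) = 348299 \left(- \frac{3637}{2}\right) = - \frac{1266763463}{2}$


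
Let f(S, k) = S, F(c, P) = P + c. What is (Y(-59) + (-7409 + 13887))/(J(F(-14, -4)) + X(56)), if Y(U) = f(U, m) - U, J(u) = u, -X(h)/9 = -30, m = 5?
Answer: 3239/126 ≈ 25.706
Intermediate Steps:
X(h) = 270 (X(h) = -9*(-30) = 270)
Y(U) = 0 (Y(U) = U - U = 0)
(Y(-59) + (-7409 + 13887))/(J(F(-14, -4)) + X(56)) = (0 + (-7409 + 13887))/((-4 - 14) + 270) = (0 + 6478)/(-18 + 270) = 6478/252 = 6478*(1/252) = 3239/126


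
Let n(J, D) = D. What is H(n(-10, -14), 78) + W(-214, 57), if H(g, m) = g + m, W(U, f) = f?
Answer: 121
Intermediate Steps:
H(n(-10, -14), 78) + W(-214, 57) = (-14 + 78) + 57 = 64 + 57 = 121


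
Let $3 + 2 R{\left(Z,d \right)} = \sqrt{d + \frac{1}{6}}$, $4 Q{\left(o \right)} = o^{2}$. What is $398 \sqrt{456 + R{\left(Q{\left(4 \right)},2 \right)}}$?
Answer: $\frac{199 \sqrt{16362 + 3 \sqrt{78}}}{3} \approx 8491.8$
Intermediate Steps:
$Q{\left(o \right)} = \frac{o^{2}}{4}$
$R{\left(Z,d \right)} = - \frac{3}{2} + \frac{\sqrt{\frac{1}{6} + d}}{2}$ ($R{\left(Z,d \right)} = - \frac{3}{2} + \frac{\sqrt{d + \frac{1}{6}}}{2} = - \frac{3}{2} + \frac{\sqrt{\frac{1}{6} + d}}{2}$)
$398 \sqrt{456 + R{\left(Q{\left(4 \right)},2 \right)}} = 398 \sqrt{456 - \left(\frac{3}{2} - \frac{\sqrt{6 + 36 \cdot 2}}{12}\right)} = 398 \sqrt{456 - \left(\frac{3}{2} - \frac{\sqrt{6 + 72}}{12}\right)} = 398 \sqrt{456 - \left(\frac{3}{2} - \frac{\sqrt{78}}{12}\right)} = 398 \sqrt{\frac{909}{2} + \frac{\sqrt{78}}{12}}$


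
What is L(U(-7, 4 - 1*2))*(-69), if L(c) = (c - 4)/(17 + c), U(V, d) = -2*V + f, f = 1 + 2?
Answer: -897/34 ≈ -26.382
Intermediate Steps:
f = 3
U(V, d) = 3 - 2*V (U(V, d) = -2*V + 3 = 3 - 2*V)
L(c) = (-4 + c)/(17 + c)
L(U(-7, 4 - 1*2))*(-69) = ((-4 + (3 - 2*(-7)))/(17 + (3 - 2*(-7))))*(-69) = ((-4 + (3 + 14))/(17 + (3 + 14)))*(-69) = ((-4 + 17)/(17 + 17))*(-69) = (13/34)*(-69) = -897/34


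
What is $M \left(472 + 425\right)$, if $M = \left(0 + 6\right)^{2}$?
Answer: $32292$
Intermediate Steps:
$M = 36$ ($M = 6^{2} = 36$)
$M \left(472 + 425\right) = 36 \left(472 + 425\right) = 36 \cdot 897 = 32292$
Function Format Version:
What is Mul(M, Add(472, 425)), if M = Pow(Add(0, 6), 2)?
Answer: 32292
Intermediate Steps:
M = 36 (M = Pow(6, 2) = 36)
Mul(M, Add(472, 425)) = Mul(36, Add(472, 425)) = Mul(36, 897) = 32292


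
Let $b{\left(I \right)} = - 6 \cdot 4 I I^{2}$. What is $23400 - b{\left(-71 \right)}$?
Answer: $-8566464$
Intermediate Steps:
$b{\left(I \right)} = - 24 I^{3}$ ($b{\left(I \right)} = - 24 I I^{2} = - 24 I^{3}$)
$23400 - b{\left(-71 \right)} = 23400 - - 24 \left(-71\right)^{3} = 23400 - \left(-24\right) \left(-357911\right) = 23400 - 8589864 = -8566464$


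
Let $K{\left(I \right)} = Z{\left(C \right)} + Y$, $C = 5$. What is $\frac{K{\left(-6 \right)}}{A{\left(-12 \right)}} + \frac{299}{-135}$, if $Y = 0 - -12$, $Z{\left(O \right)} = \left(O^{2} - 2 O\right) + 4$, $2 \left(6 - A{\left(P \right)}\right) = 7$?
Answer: $\frac{275}{27} \approx 10.185$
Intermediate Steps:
$A{\left(P \right)} = \frac{5}{2}$ ($A{\left(P \right)} = 6 - \frac{7}{2} = \frac{5}{2}$)
$Z{\left(O \right)} = 4 + O^{2} - 2 O$
$Y = 12$ ($Y = 0 + 12 = 12$)
$K{\left(I \right)} = 31$ ($K{\left(I \right)} = \left(4 + 5^{2} - 10\right) + 12 = \left(4 + 25 - 10\right) + 12 = 19 + 12 = 31$)
$\frac{K{\left(-6 \right)}}{A{\left(-12 \right)}} + \frac{299}{-135} = \frac{31}{\frac{5}{2}} + \frac{299}{-135} = 31 \cdot \frac{2}{5} + 299 \left(- \frac{1}{135}\right) = \frac{62}{5} - \frac{299}{135} = \frac{275}{27}$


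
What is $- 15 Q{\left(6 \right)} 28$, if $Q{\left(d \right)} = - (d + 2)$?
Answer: $3360$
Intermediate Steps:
$Q{\left(d \right)} = -2 - d$ ($Q{\left(d \right)} = - (2 + d) = -2 - d$)
$- 15 Q{\left(6 \right)} 28 = - 15 \left(-2 - 6\right) 28 = \left(-15\right) \left(-8\right) 28 = 120 \cdot 28 = 3360$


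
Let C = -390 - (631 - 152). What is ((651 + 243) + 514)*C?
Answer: -1223552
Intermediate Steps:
C = -869 (C = -390 - 1*479 = -390 - 479 = -869)
((651 + 243) + 514)*C = ((651 + 243) + 514)*(-869) = (894 + 514)*(-869) = 1408*(-869) = -1223552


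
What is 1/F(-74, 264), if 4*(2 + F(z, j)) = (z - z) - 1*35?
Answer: -4/43 ≈ -0.093023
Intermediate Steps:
F(z, j) = -43/4 (F(z, j) = -2 + ((z - z) - 1*35)/4 = -2 + (0 - 35)/4 = -2 + (¼)*(-35) = -2 - 35/4 = -43/4)
1/F(-74, 264) = 1/(-43/4) = -4/43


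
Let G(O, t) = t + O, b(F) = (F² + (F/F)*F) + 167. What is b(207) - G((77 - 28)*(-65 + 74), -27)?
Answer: 42809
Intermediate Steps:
b(F) = 167 + F + F² (b(F) = (F² + 1*F) + 167 = (F² + F) + 167 = (F + F²) + 167 = 167 + F + F²)
G(O, t) = O + t
b(207) - G((77 - 28)*(-65 + 74), -27) = (167 + 207 + 207²) - ((77 - 28)*(-65 + 74) - 27) = (167 + 207 + 42849) - (49*9 - 27) = 43223 - (441 - 27) = 43223 - 1*414 = 43223 - 414 = 42809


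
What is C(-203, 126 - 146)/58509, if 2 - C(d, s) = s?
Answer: 2/5319 ≈ 0.00037601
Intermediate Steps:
C(d, s) = 2 - s
C(-203, 126 - 146)/58509 = (2 - (126 - 146))/58509 = (2 - 1*(-20))*(1/58509) = (2 + 20)*(1/58509) = 22*(1/58509) = 2/5319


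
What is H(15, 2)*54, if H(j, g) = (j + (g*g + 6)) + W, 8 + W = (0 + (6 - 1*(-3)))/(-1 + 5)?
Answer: 2079/2 ≈ 1039.5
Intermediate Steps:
W = -23/4 (W = -8 + (0 + (6 - 1*(-3)))/(-1 + 5) = -8 + (0 + (6 + 3))/4 = -8 + (0 + 9)*(1/4) = -8 + 9*(1/4) = -8 + 9/4 = -23/4 ≈ -5.7500)
H(j, g) = 1/4 + j + g**2 (H(j, g) = (j + (g*g + 6)) - 23/4 = (j + (g**2 + 6)) - 23/4 = (j + (6 + g**2)) - 23/4 = (6 + j + g**2) - 23/4 = 1/4 + j + g**2)
H(15, 2)*54 = (1/4 + 15 + 2**2)*54 = (1/4 + 15 + 4)*54 = (77/4)*54 = 2079/2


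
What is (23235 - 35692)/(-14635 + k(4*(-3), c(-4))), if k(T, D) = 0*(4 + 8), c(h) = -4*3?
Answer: 12457/14635 ≈ 0.85118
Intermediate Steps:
c(h) = -12
k(T, D) = 0 (k(T, D) = 0*12 = 0)
(23235 - 35692)/(-14635 + k(4*(-3), c(-4))) = (23235 - 35692)/(-14635 + 0) = -12457/(-14635) = -12457*(-1/14635) = 12457/14635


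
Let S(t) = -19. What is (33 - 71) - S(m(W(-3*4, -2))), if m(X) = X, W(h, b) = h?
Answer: -19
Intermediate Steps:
(33 - 71) - S(m(W(-3*4, -2))) = (33 - 71) - 1*(-19) = -38 + 19 = -19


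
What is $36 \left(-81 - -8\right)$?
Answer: $-2628$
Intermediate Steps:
$36 \left(-81 - -8\right) = 36 \left(-81 + \left(12 - 4\right)\right) = 36 \left(-81 + 8\right) = 36 \left(-73\right) = -2628$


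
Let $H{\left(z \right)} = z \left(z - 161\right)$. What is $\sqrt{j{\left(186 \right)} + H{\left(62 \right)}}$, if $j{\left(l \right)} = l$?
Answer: $8 i \sqrt{93} \approx 77.149 i$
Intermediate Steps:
$H{\left(z \right)} = z \left(-161 + z\right)$
$\sqrt{j{\left(186 \right)} + H{\left(62 \right)}} = \sqrt{186 + 62 \left(-161 + 62\right)} = \sqrt{186 + 62 \left(-99\right)} = \sqrt{186 - 6138} = \sqrt{-5952} = 8 i \sqrt{93}$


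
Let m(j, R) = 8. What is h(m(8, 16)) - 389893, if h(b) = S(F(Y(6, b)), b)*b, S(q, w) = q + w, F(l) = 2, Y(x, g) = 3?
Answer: -389813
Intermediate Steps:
h(b) = b*(2 + b) (h(b) = (2 + b)*b = b*(2 + b))
h(m(8, 16)) - 389893 = 8*(2 + 8) - 389893 = 8*10 - 389893 = 80 - 389893 = -389813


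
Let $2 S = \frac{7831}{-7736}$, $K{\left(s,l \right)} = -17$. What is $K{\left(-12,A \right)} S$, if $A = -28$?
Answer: $\frac{133127}{15472} \approx 8.6044$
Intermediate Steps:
$S = - \frac{7831}{15472}$ ($S = \frac{7831 \frac{1}{-7736}}{2} = \frac{7831 \left(- \frac{1}{7736}\right)}{2} = \frac{1}{2} \left(- \frac{7831}{7736}\right) = - \frac{7831}{15472} \approx -0.50614$)
$K{\left(-12,A \right)} S = \left(-17\right) \left(- \frac{7831}{15472}\right) = \frac{133127}{15472}$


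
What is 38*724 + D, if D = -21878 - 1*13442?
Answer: -7808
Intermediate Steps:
D = -35320 (D = -21878 - 13442 = -35320)
38*724 + D = 38*724 - 35320 = 27512 - 35320 = -7808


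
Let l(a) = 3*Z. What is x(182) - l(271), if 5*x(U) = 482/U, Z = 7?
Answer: -9314/455 ≈ -20.470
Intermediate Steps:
l(a) = 21 (l(a) = 3*7 = 21)
x(U) = 482/(5*U) (x(U) = (482/U)/5 = 482/(5*U))
x(182) - l(271) = (482/5)/182 - 1*21 = (482/5)*(1/182) - 21 = 241/455 - 21 = -9314/455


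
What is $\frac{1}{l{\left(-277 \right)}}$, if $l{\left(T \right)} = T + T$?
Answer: $- \frac{1}{554} \approx -0.0018051$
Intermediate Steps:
$l{\left(T \right)} = 2 T$
$\frac{1}{l{\left(-277 \right)}} = \frac{1}{2 \left(-277\right)} = \frac{1}{-554} = - \frac{1}{554}$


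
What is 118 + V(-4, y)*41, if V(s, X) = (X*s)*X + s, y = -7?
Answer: -8082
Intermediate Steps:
V(s, X) = s + s*X**2 (V(s, X) = s*X**2 + s = s + s*X**2)
118 + V(-4, y)*41 = 118 - 4*(1 + (-7)**2)*41 = 118 - 4*(1 + 49)*41 = 118 - 4*50*41 = 118 - 200*41 = 118 - 8200 = -8082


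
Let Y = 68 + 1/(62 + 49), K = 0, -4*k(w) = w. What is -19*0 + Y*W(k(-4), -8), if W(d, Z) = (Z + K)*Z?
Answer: 483136/111 ≈ 4352.6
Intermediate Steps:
k(w) = -w/4
W(d, Z) = Z² (W(d, Z) = (Z + 0)*Z = Z*Z = Z²)
Y = 7549/111 (Y = 68 + 1/111 = 7549/111 ≈ 68.009)
-19*0 + Y*W(k(-4), -8) = -19*0 + (7549/111)*(-8)² = 0 + (7549/111)*64 = 0 + 483136/111 = 483136/111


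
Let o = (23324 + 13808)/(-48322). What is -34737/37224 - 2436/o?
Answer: 365036352127/115183464 ≈ 3169.2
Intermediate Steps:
o = -18566/24161 (o = 37132*(-1/48322) = -18566/24161 ≈ -0.76843)
-34737/37224 - 2436/o = -34737/37224 - 2436/(-18566/24161) = -34737*1/37224 - 2436*(-24161/18566) = -11579/12408 + 29428098/9283 = 365036352127/115183464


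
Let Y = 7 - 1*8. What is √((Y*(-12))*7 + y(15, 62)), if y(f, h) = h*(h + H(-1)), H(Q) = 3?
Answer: 11*√34 ≈ 64.141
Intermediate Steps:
Y = -1 (Y = 7 - 8 = -1)
y(f, h) = h*(3 + h) (y(f, h) = h*(h + 3) = h*(3 + h))
√((Y*(-12))*7 + y(15, 62)) = √(-1*(-12)*7 + 62*(3 + 62)) = √(12*7 + 62*65) = √(84 + 4030) = √4114 = 11*√34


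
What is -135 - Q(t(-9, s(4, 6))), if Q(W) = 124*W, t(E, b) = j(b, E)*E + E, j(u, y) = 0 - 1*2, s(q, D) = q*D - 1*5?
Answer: -1251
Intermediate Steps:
s(q, D) = -5 + D*q (s(q, D) = D*q - 5 = -5 + D*q)
j(u, y) = -2 (j(u, y) = 0 - 2 = -2)
t(E, b) = -E (t(E, b) = -2*E + E = -E)
-135 - Q(t(-9, s(4, 6))) = -135 - 124*(-1*(-9)) = -135 - 124*9 = -135 - 1*1116 = -135 - 1116 = -1251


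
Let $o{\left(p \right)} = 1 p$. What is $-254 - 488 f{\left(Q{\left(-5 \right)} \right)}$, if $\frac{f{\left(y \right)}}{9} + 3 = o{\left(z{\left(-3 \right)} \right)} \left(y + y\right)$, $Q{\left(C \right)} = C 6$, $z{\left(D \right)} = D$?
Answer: $-777638$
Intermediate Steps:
$o{\left(p \right)} = p$
$Q{\left(C \right)} = 6 C$
$f{\left(y \right)} = -27 - 54 y$ ($f{\left(y \right)} = -27 + 9 \left(- 3 \left(y + y\right)\right) = -27 + 9 \left(- 3 \cdot 2 y\right) = -27 + 9 \left(- 6 y\right) = -27 - 54 y$)
$-254 - 488 f{\left(Q{\left(-5 \right)} \right)} = -254 - 488 \left(-27 - 54 \cdot 6 \left(-5\right)\right) = -254 - 488 \left(-27 - -1620\right) = -254 - 488 \left(-27 + 1620\right) = -254 - 777384 = -777638$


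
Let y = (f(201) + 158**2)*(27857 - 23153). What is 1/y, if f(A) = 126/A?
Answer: 67/7868051520 ≈ 8.5155e-9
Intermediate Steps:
y = 7868051520/67 (y = (126/201 + 158**2)*(27857 - 23153) = (126*(1/201) + 24964)*4704 = (42/67 + 24964)*4704 = (1672630/67)*4704 = 7868051520/67 ≈ 1.1743e+8)
1/y = 1/(7868051520/67) = 67/7868051520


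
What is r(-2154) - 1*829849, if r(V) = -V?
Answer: -827695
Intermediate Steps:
r(-2154) - 1*829849 = -1*(-2154) - 1*829849 = 2154 - 829849 = -827695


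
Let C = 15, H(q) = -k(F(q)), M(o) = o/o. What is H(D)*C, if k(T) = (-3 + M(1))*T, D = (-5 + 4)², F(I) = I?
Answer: 30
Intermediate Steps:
M(o) = 1
D = 1 (D = (-1)² = 1)
k(T) = -2*T (k(T) = (-3 + 1)*T = -2*T)
H(q) = 2*q (H(q) = -(-2)*q = 2*q)
H(D)*C = (2*1)*15 = 2*15 = 30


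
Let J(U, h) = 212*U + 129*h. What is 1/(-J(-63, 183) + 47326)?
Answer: 1/37075 ≈ 2.6972e-5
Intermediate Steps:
J(U, h) = 129*h + 212*U
1/(-J(-63, 183) + 47326) = 1/(-(129*183 + 212*(-63)) + 47326) = 1/(-(23607 - 13356) + 47326) = 1/(-1*10251 + 47326) = 1/(-10251 + 47326) = 1/37075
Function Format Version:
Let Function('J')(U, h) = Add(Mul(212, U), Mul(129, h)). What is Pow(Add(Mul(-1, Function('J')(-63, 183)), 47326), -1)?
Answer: Rational(1, 37075) ≈ 2.6972e-5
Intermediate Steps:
Function('J')(U, h) = Add(Mul(129, h), Mul(212, U))
Pow(Add(Mul(-1, Function('J')(-63, 183)), 47326), -1) = Pow(Add(Mul(-1, Add(Mul(129, 183), Mul(212, -63))), 47326), -1) = Pow(Add(Mul(-1, Add(23607, -13356)), 47326), -1) = Pow(Add(Mul(-1, 10251), 47326), -1) = Pow(Add(-10251, 47326), -1) = Pow(37075, -1) = Rational(1, 37075)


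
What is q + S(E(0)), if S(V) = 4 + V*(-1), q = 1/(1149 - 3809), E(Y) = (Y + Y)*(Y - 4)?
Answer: 10639/2660 ≈ 3.9996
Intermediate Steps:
E(Y) = 2*Y*(-4 + Y) (E(Y) = (2*Y)*(-4 + Y) = 2*Y*(-4 + Y))
q = -1/2660 (q = 1/(-2660) = -1/2660 ≈ -0.00037594)
S(V) = 4 - V
q + S(E(0)) = -1/2660 + (4 - 2*0*(-4 + 0)) = -1/2660 + (4 - 2*0*(-4)) = -1/2660 + (4 - 1*0) = -1/2660 + (4 + 0) = -1/2660 + 4 = 10639/2660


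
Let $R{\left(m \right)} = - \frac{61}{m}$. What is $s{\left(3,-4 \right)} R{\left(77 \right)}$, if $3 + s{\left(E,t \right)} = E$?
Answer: $0$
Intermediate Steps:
$s{\left(E,t \right)} = -3 + E$
$s{\left(3,-4 \right)} R{\left(77 \right)} = \left(-3 + 3\right) \left(- \frac{61}{77}\right) = 0 \left(\left(-61\right) \frac{1}{77}\right) = 0 \left(- \frac{61}{77}\right) = 0$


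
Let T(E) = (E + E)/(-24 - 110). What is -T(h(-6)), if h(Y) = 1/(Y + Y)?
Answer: -1/804 ≈ -0.0012438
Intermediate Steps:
h(Y) = 1/(2*Y)
T(E) = -E/67 (T(E) = (2*E)/(-134) = (2*E)*(-1/134) = -E/67)
-T(h(-6)) = -(-1)*(½)/(-6)/67 = -(-1)*(½)*(-⅙)/67 = -(-1)*(-1)/(67*12) = -1*1/804 = -1/804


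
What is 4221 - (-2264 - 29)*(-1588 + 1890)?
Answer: 696707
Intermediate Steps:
4221 - (-2264 - 29)*(-1588 + 1890) = 4221 - (-2293)*302 = 4221 - 1*(-692486) = 4221 + 692486 = 696707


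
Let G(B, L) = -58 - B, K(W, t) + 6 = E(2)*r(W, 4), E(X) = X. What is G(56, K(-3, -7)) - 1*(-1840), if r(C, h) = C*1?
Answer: 1726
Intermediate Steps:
r(C, h) = C
K(W, t) = -6 + 2*W
G(56, K(-3, -7)) - 1*(-1840) = (-58 - 1*56) - 1*(-1840) = (-58 - 56) + 1840 = -114 + 1840 = 1726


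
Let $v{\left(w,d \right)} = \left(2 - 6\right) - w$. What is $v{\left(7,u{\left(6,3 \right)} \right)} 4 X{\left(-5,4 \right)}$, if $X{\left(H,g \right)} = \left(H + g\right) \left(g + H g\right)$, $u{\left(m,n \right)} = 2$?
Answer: $-704$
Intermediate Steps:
$v{\left(w,d \right)} = -4 - w$ ($v{\left(w,d \right)} = \left(2 - 6\right) - w = -4 - w$)
$v{\left(7,u{\left(6,3 \right)} \right)} 4 X{\left(-5,4 \right)} = \left(-4 - 7\right) 4 \cdot 4 \left(-5 + 4 + \left(-5\right)^{2} - 20\right) = \left(-4 - 7\right) 4 \cdot 4 \left(-5 + 4 + 25 - 20\right) = \left(-11\right) 4 \cdot 4 \cdot 4 = \left(-44\right) 16 = -704$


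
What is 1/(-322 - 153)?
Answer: -1/475 ≈ -0.0021053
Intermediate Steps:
1/(-322 - 153) = 1/(-475) = -1/475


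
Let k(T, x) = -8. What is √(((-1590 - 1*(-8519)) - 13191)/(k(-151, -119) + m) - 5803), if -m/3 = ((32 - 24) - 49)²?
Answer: I*√148017994241/5051 ≈ 76.169*I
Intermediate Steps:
m = -5043 (m = -3*((32 - 24) - 49)² = -3*(8 - 49)² = -3*(-41)² = -3*1681 = -5043)
√(((-1590 - 1*(-8519)) - 13191)/(k(-151, -119) + m) - 5803) = √(((-1590 - 1*(-8519)) - 13191)/(-8 - 5043) - 5803) = √(((-1590 + 8519) - 13191)/(-5051) - 5803) = √((6929 - 13191)*(-1/5051) - 5803) = √(-6262*(-1/5051) - 5803) = √(6262/5051 - 5803) = √(-29304691/5051) = I*√148017994241/5051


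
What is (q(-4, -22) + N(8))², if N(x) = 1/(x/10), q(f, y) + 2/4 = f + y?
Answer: 10201/16 ≈ 637.56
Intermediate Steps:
q(f, y) = -½ + f + y (q(f, y) = -½ + (f + y) = -½ + f + y)
N(x) = 10/x (N(x) = 1/(x*(⅒)) = 1/(x/10) = 10/x)
(q(-4, -22) + N(8))² = ((-½ - 4 - 22) + 10/8)² = (-53/2 + 10*(⅛))² = (-53/2 + 5/4)² = (-101/4)² = 10201/16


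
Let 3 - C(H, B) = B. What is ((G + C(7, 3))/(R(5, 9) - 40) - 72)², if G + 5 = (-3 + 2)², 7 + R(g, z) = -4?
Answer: 13454224/2601 ≈ 5172.7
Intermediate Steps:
R(g, z) = -11 (R(g, z) = -7 - 4 = -11)
C(H, B) = 3 - B
G = -4 (G = -5 + (-3 + 2)² = -5 + (-1)² = -5 + 1 = -4)
((G + C(7, 3))/(R(5, 9) - 40) - 72)² = ((-4 + (3 - 1*3))/(-11 - 40) - 72)² = ((-4 + (3 - 3))/(-51) - 72)² = ((-4 + 0)*(-1/51) - 72)² = (-4*(-1/51) - 72)² = (4/51 - 72)² = (-3668/51)² = 13454224/2601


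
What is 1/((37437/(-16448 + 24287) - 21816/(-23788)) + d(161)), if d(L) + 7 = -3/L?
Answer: -2501861271/3316957115 ≈ -0.75426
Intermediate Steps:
d(L) = -7 - 3/L
1/((37437/(-16448 + 24287) - 21816/(-23788)) + d(161)) = 1/((37437/(-16448 + 24287) - 21816/(-23788)) + (-7 - 3/161)) = 1/((37437/7839 - 21816*(-1/23788)) + (-7 - 3*1/161)) = 1/((37437*(1/7839) + 5454/5947) + (-7 - 3/161)) = 1/((12479/2613 + 5454/5947) - 1130/161) = 1/(88463915/15539511 - 1130/161) = 1/(-3316957115/2501861271) = -2501861271/3316957115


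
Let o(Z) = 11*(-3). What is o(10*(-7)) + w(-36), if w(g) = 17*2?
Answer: 1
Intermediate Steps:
w(g) = 34
o(Z) = -33
o(10*(-7)) + w(-36) = -33 + 34 = 1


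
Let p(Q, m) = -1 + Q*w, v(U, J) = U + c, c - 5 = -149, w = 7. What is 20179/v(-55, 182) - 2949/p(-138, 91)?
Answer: -18926242/192433 ≈ -98.352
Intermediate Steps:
c = -144 (c = 5 - 149 = -144)
v(U, J) = -144 + U (v(U, J) = U - 144 = -144 + U)
p(Q, m) = -1 + 7*Q (p(Q, m) = -1 + Q*7 = -1 + 7*Q)
20179/v(-55, 182) - 2949/p(-138, 91) = 20179/(-144 - 55) - 2949/(-1 + 7*(-138)) = 20179/(-199) - 2949/(-1 - 966) = 20179*(-1/199) - 2949/(-967) = -20179/199 - 2949*(-1/967) = -20179/199 + 2949/967 = -18926242/192433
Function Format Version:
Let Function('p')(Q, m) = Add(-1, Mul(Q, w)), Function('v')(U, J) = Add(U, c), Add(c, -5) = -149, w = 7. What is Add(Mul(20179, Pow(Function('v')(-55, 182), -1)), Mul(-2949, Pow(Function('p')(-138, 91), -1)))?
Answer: Rational(-18926242, 192433) ≈ -98.352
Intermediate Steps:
c = -144 (c = Add(5, -149) = -144)
Function('v')(U, J) = Add(-144, U) (Function('v')(U, J) = Add(U, -144) = Add(-144, U))
Function('p')(Q, m) = Add(-1, Mul(7, Q)) (Function('p')(Q, m) = Add(-1, Mul(Q, 7)) = Add(-1, Mul(7, Q)))
Add(Mul(20179, Pow(Function('v')(-55, 182), -1)), Mul(-2949, Pow(Function('p')(-138, 91), -1))) = Add(Mul(20179, Pow(Add(-144, -55), -1)), Mul(-2949, Pow(Add(-1, Mul(7, -138)), -1))) = Add(Mul(20179, Pow(-199, -1)), Mul(-2949, Pow(Add(-1, -966), -1))) = Add(Mul(20179, Rational(-1, 199)), Mul(-2949, Pow(-967, -1))) = Add(Rational(-20179, 199), Mul(-2949, Rational(-1, 967))) = Add(Rational(-20179, 199), Rational(2949, 967)) = Rational(-18926242, 192433)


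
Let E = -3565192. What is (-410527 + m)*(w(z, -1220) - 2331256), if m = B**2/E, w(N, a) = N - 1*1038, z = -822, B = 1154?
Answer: 426846170095502050/445649 ≈ 9.5781e+11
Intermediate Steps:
w(N, a) = -1038 + N (w(N, a) = N - 1038 = -1038 + N)
m = -332929/891298 (m = 1154**2/(-3565192) = 1331716*(-1/3565192) = -332929/891298 ≈ -0.37353)
(-410527 + m)*(w(z, -1220) - 2331256) = (-410527 - 332929/891298)*((-1038 - 822) - 2331256) = -365902226975*(-1860 - 2331256)/891298 = -365902226975/891298*(-2333116) = 426846170095502050/445649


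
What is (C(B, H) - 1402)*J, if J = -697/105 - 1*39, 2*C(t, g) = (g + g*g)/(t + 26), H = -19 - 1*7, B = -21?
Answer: 915272/15 ≈ 61018.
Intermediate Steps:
H = -26 (H = -19 - 7 = -26)
C(t, g) = (g + g²)/(2*(26 + t)) (C(t, g) = ((g + g*g)/(t + 26))/2 = ((g + g²)/(26 + t))/2 = (g + g²)/(2*(26 + t)))
J = -4792/105 (J = -697*1/105 - 39 = -697/105 - 39 = -4792/105 ≈ -45.638)
(C(B, H) - 1402)*J = ((½)*(-26)*(1 - 26)/(26 - 21) - 1402)*(-4792/105) = ((½)*(-26)*(-25)/5 - 1402)*(-4792/105) = ((½)*(-26)*(⅕)*(-25) - 1402)*(-4792/105) = (65 - 1402)*(-4792/105) = -1337*(-4792/105) = 915272/15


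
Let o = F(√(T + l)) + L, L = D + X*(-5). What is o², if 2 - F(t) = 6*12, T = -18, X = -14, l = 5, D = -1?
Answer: 1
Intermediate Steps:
L = 69 (L = -1 - 14*(-5) = -1 + 70 = 69)
F(t) = -70 (F(t) = 2 - 6*12 = 2 - 1*72 = 2 - 72 = -70)
o = -1 (o = -70 + 69 = -1)
o² = (-1)² = 1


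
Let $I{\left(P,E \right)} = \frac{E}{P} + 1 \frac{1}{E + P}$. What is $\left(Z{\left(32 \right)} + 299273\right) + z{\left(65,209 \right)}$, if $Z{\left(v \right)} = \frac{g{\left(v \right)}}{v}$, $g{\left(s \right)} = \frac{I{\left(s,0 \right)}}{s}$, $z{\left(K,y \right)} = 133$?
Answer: $\frac{9810935809}{32768} \approx 2.9941 \cdot 10^{5}$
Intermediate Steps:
$I{\left(P,E \right)} = \frac{1}{E + P} + \frac{E}{P}$ ($I{\left(P,E \right)} = \frac{E}{P} + \frac{1}{E + P} = \frac{1}{E + P} + \frac{E}{P}$)
$g{\left(s \right)} = \frac{1}{s^{2}}$ ($g{\left(s \right)} = \frac{\frac{1}{s} \frac{1}{0 + s} \left(s + 0^{2} + 0 s\right)}{s} = \frac{\frac{1}{s} \frac{1}{s} \left(s + 0 + 0\right)}{s} = \frac{\frac{1}{s} \frac{1}{s} s}{s} = \frac{1}{s s} = \frac{1}{s^{2}}$)
$Z{\left(v \right)} = \frac{1}{v^{3}}$ ($Z{\left(v \right)} = \frac{1}{v^{2} v} = \frac{1}{v^{3}}$)
$\left(Z{\left(32 \right)} + 299273\right) + z{\left(65,209 \right)} = \left(\frac{1}{32768} + 299273\right) + 133 = \frac{9806577665}{32768} + 133 = \frac{9810935809}{32768}$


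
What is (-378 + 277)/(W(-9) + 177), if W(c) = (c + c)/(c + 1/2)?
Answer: -1717/3045 ≈ -0.56388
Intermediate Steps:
W(c) = 2*c/(½ + c) (W(c) = (2*c)/(c + ½) = (2*c)/(½ + c) = 2*c/(½ + c))
(-378 + 277)/(W(-9) + 177) = (-378 + 277)/(4*(-9)/(1 + 2*(-9)) + 177) = -101/(4*(-9)/(1 - 18) + 177) = -101/(4*(-9)/(-17) + 177) = -101/(4*(-9)*(-1/17) + 177) = -101/(36/17 + 177) = -101/3045/17 = -101*17/3045 = -1717/3045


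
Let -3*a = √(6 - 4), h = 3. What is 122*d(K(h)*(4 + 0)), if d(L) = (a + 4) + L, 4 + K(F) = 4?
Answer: 488 - 122*√2/3 ≈ 430.49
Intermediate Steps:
K(F) = 0 (K(F) = -4 + 4 = 0)
a = -√2/3 (a = -√(6 - 4)/3 = -√2/3 ≈ -0.47140)
d(L) = 4 + L - √2/3 (d(L) = (-√2/3 + 4) + L = (4 - √2/3) + L = 4 + L - √2/3)
122*d(K(h)*(4 + 0)) = 122*(4 + 0*(4 + 0) - √2/3) = 122*(4 + 0*4 - √2/3) = 122*(4 + 0 - √2/3) = 122*(4 - √2/3) = 488 - 122*√2/3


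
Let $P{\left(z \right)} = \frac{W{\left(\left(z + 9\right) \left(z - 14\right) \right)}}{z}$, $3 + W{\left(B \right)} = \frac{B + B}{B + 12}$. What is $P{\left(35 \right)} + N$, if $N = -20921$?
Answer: $- \frac{5711441}{273} \approx -20921.0$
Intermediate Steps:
$W{\left(B \right)} = -3 + \frac{2 B}{12 + B}$ ($W{\left(B \right)} = -3 + \frac{B + B}{B + 12} = -3 + \frac{2 B}{12 + B}$)
$P{\left(z \right)} = \frac{-36 - \left(-14 + z\right) \left(9 + z\right)}{z \left(12 + \left(-14 + z\right) \left(9 + z\right)\right)}$ ($P{\left(z \right)} = \frac{\frac{1}{12 + \left(z + 9\right) \left(z - 14\right)} \left(-36 - \left(z + 9\right) \left(z - 14\right)\right)}{z} = \frac{\frac{1}{12 + \left(9 + z\right) \left(-14 + z\right)} \left(-36 - \left(9 + z\right) \left(-14 + z\right)\right)}{z} = \frac{\frac{1}{12 + \left(-14 + z\right) \left(9 + z\right)} \left(-36 - \left(-14 + z\right) \left(9 + z\right)\right)}{z} = \frac{-36 - \left(-14 + z\right) \left(9 + z\right)}{z \left(12 + \left(-14 + z\right) \left(9 + z\right)\right)}$)
$P{\left(35 \right)} + N = \frac{-90 + 35^{2} - 175}{35 \left(114 - 35^{2} + 5 \cdot 35\right)} - 20921 = \frac{-90 + 1225 - 175}{35 \left(114 - 1225 + 175\right)} - 20921 = \frac{1}{35} \frac{1}{114 - 1225 + 175} \cdot 960 - 20921 = \frac{1}{35} \frac{1}{-936} \cdot 960 - 20921 = \frac{1}{35} \left(- \frac{1}{936}\right) 960 - 20921 = - \frac{8}{273} - 20921 = - \frac{5711441}{273}$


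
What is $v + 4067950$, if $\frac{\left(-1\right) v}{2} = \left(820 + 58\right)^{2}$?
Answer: $2526182$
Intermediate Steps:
$v = -1541768$ ($v = - 2 \left(820 + 58\right)^{2} = - 2 \cdot 878^{2} = \left(-2\right) 770884 = -1541768$)
$v + 4067950 = -1541768 + 4067950 = 2526182$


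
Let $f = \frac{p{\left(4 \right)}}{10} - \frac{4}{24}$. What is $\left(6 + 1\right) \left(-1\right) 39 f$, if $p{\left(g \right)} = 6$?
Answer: $- \frac{1183}{10} \approx -118.3$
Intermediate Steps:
$f = \frac{13}{30}$ ($f = \frac{6}{10} - \frac{4}{24} = 6 \cdot \frac{1}{10} - \frac{1}{6} = \frac{3}{5} - \frac{1}{6} = \frac{13}{30} \approx 0.43333$)
$\left(6 + 1\right) \left(-1\right) 39 f = \left(6 + 1\right) \left(-1\right) 39 \cdot \frac{13}{30} = 7 \left(-1\right) 39 \cdot \frac{13}{30} = \left(-7\right) 39 \cdot \frac{13}{30} = \left(-273\right) \frac{13}{30} = - \frac{1183}{10}$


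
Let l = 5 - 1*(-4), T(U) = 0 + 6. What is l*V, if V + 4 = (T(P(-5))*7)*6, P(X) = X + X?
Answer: 2232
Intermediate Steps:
P(X) = 2*X
T(U) = 6
l = 9 (l = 5 + 4 = 9)
V = 248 (V = -4 + (6*7)*6 = -4 + 42*6 = -4 + 252 = 248)
l*V = 9*248 = 2232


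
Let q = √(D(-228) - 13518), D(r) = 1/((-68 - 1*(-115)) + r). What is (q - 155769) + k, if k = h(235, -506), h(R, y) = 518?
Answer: -155251 + I*√442863379/181 ≈ -1.5525e+5 + 116.27*I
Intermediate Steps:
k = 518
D(r) = 1/(47 + r) (D(r) = 1/((-68 + 115) + r) = 1/(47 + r))
q = I*√442863379/181 (q = √(1/(47 - 228) - 13518) = √(1/(-181) - 13518) = √(-1/181 - 13518) = √(-2446759/181) = I*√442863379/181 ≈ 116.27*I)
(q - 155769) + k = (I*√442863379/181 - 155769) + 518 = (-155769 + I*√442863379/181) + 518 = -155251 + I*√442863379/181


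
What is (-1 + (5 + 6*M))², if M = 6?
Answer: 1600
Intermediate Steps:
(-1 + (5 + 6*M))² = (-1 + (5 + 6*6))² = (-1 + (5 + 36))² = (-1 + 41)² = 40² = 1600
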